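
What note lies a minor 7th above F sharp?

E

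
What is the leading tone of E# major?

D##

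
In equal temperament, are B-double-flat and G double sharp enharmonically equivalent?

Yes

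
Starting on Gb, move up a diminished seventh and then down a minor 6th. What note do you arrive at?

A diminished seventh up from Gb is Fbb (letter F, 9 semitones up).
A minor sixth down from Fbb is Abb (letter A, 8 semitones down).

Abb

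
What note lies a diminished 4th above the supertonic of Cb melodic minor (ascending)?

Gbb

The supertonic of Cb melodic minor (ascending) is Db.
A diminished fourth (4 semitones) above Db lands on the letter G, giving Gbb.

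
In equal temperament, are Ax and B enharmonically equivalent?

Yes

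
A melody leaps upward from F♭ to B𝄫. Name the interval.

The letter names run F→B, a span of 3 letter steps, so the interval is some kind of fourth.
Fb to Bbb is 5 semitones. A perfect fourth is 5, so 5 makes it perfect.

perfect fourth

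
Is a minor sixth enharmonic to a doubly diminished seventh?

Yes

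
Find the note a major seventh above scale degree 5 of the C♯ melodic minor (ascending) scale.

F##

Scale degree 5 of C# melodic minor (ascending) is G#.
A major seventh (11 semitones) above G# lands on the letter F, giving F##.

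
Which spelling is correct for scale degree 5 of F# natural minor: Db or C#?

C#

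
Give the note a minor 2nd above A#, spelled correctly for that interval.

B

A up a major second is B, so the target letter is B.
From A#, a minor second is 1 semitone up: B.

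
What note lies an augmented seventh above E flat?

D#

A seventh above E lands on the letter D.
An augmented seventh spans 12 semitones, so Eb moves to pitch class 3. On the letter D that is D#.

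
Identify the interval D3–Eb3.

minor second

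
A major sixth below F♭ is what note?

Abb

F down a major sixth is Ab, so the target letter is A.
From Fb, a major sixth is 9 semitones down: Abb.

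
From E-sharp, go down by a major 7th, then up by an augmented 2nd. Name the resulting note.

G##

A major seventh down from E# is F# (letter F, 11 semitones down).
An augmented second up from F# is G## (letter G, 3 semitones up).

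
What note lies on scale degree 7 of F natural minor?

The F natural minor scale runs F G Ab Bb C Db Eb.
Degree 7 is Eb.

Eb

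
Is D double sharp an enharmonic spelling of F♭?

D## is pitch class 4; Fb is pitch class 4.
All spellings map to pitch class 4, so they are enharmonically equivalent.

Yes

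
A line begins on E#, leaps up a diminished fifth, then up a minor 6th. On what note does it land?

G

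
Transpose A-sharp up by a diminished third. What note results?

C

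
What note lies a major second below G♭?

Fb

A second below G lands on the letter F.
A major second spans 2 semitones, so Gb moves to pitch class 4. On the letter F that is Fb.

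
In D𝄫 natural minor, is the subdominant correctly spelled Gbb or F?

Gbb

Each scale degree takes a distinct letter name. Degree 4 of a scale on D must use the letter G.
Gbb and F are enharmonically the same pitch, but only Gbb uses the letter G, so it is the correct spelling here.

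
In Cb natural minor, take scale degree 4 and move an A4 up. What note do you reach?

Bb

Scale degree 4 of Cb natural minor is Fb.
An augmented fourth (6 semitones) above Fb lands on the letter B, giving Bb.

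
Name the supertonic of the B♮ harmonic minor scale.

The B harmonic minor scale runs B C# D E F# G A#.
Degree 2 is C#.

C#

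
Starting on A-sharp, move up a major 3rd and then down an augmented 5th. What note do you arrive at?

F#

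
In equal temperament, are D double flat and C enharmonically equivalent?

Dbb is pitch class 0; C is pitch class 0.
All spellings map to pitch class 0, so they are enharmonically equivalent.

Yes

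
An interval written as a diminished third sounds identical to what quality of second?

major

A diminished third spans 2 semitones.
A second spanning 2 semitones is major (the major second is 2).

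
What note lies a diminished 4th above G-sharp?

A fourth above G lands on the letter C.
A diminished fourth spans 4 semitones, so G# moves to pitch class 0. On the letter C that is C.

C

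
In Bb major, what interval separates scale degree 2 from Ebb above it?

diminished third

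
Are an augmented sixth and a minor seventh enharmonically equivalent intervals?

An augmented sixth spans 10 semitones; a minor seventh spans 10.
They are enharmonically equivalent.

Yes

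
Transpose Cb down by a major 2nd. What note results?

C down a major second is Bb, so the target letter is B.
From Cb, a major second is 2 semitones down: Bbb.

Bbb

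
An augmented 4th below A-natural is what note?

A down a perfect fourth is E, so the target letter is E.
From A, an augmented fourth is 6 semitones down: Eb.

Eb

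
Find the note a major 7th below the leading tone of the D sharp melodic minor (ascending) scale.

The leading tone of D# melodic minor (ascending) is C##.
A major seventh (11 semitones) below C## lands on the letter D, giving D#.

D#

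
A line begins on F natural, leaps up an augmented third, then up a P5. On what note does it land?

E#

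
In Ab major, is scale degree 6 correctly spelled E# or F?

F

Each scale degree takes a distinct letter name. Degree 6 of a scale on A must use the letter F.
F and E# are enharmonically the same pitch, but only F uses the letter F, so it is the correct spelling here.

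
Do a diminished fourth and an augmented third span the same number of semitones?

No

A diminished fourth spans 4 semitones; an augmented third spans 5.
The spans differ, so they are not enharmonic equivalents.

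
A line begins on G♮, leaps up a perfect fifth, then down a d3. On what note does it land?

A perfect fifth up from G is D (letter D, 7 semitones up).
A diminished third down from D is B# (letter B, 2 semitones down).

B#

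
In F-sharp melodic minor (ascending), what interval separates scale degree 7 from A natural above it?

Scale degree 7 of F# melodic minor (ascending) is E#.
E# up to A: letters E→A make it a fourth; 4 semitones makes it diminished.

diminished fourth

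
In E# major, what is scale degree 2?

The E# major scale runs E# F## G## A# B# C## D##.
Degree 2 is F##.

F##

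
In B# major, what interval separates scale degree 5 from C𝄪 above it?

Scale degree 5 of B# major is F##.
F## up to C##: letters F→C make it a fifth; 7 semitones makes it perfect.

perfect fifth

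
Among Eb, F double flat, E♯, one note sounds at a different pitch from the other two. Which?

In 12-tone equal temperament, enharmonic equivalents share a pitch class. Eb is pitch class 3; Fbb is pitch class 3; E# is pitch class 5.
Eb and Fbb share pitch class 3, while E# is pitch class 5.

E#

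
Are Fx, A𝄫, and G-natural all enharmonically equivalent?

F## = pitch class 7 and Abb = pitch class 7 and G = pitch class 7 — the same pitch class, so they are enharmonic equivalents.

Yes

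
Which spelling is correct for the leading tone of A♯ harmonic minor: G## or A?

G##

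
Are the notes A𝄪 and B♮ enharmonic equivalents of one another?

Yes

A## = pitch class 11 and B = pitch class 11 — the same pitch class, so they are enharmonic equivalents.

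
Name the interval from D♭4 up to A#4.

doubly augmented fifth

The letter names run D→A, a span of 4 letter steps, so the interval is some kind of fifth.
Db to A# is 9 semitones. A perfect fifth is 7, so 9 makes it doubly augmented.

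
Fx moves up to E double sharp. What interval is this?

major seventh

Counting letters F–G–A–B–C–D–E gives a seventh.
F##→E## = 11 semitones, exactly the major seventh.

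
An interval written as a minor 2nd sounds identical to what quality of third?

doubly diminished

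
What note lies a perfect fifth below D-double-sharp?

A fifth below D lands on the letter G.
A perfect fifth spans 7 semitones, so D## moves to pitch class 9. On the letter G that is G##.

G##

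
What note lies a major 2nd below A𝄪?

G##

A down a major second is G, so the target letter is G.
From A##, a major second is 2 semitones down: G##.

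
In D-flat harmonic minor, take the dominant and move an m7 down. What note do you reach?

Bb

The dominant of Db harmonic minor is Ab.
A minor seventh (10 semitones) below Ab lands on the letter B, giving Bb.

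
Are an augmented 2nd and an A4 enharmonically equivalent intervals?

An augmented second spans 3 semitones; an augmented fourth spans 6.
The spans differ, so they are not enharmonic equivalents.

No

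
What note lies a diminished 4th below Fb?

C

A fourth below F lands on the letter C.
A diminished fourth spans 4 semitones, so Fb moves to pitch class 0. On the letter C that is C.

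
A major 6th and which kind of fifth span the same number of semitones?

doubly augmented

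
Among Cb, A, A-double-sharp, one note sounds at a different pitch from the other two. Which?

In 12-tone equal temperament, enharmonic equivalents share a pitch class. Cb is pitch class 11; A is pitch class 9; A## is pitch class 11.
Cb and A## share pitch class 11, while A is pitch class 9.

A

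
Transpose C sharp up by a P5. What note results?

A fifth above C lands on the letter G.
A perfect fifth spans 7 semitones, so C# moves to pitch class 8. On the letter G that is G#.

G#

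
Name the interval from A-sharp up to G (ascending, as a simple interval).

diminished seventh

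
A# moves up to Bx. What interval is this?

augmented second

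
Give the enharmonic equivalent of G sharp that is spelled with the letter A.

Plain A sits 1 semitone above G#, so on the letter A the same pitch needs a flat: Ab.

Ab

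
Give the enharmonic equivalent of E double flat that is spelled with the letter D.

D

Ebb is pitch class 2. The letter D alone is pitch class 2.
Pitch class 2 on D needs no accidental: D.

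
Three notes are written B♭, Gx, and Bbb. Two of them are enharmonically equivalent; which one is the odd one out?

In 12-tone equal temperament, enharmonic equivalents share a pitch class. Bb is pitch class 10; G## is pitch class 9; Bbb is pitch class 9.
G## and Bbb share pitch class 9, while Bb is pitch class 10.

Bb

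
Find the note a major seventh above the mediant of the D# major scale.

E##

The mediant of D# major is F##.
A major seventh (11 semitones) above F## lands on the letter E, giving E##.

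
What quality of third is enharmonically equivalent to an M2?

diminished

A major second spans 2 semitones.
A third spanning 2 semitones is diminished (the major third is 4).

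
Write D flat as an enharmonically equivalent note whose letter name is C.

C#

Plain C sits 1 semitone below Db, so on the letter C the same pitch needs a sharp: C#.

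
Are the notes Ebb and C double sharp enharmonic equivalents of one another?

Ebb is pitch class 2; C## is pitch class 2.
All spellings map to pitch class 2, so they are enharmonically equivalent.

Yes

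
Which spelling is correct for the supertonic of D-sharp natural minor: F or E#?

E#

Each scale degree takes a distinct letter name. Degree 2 of a scale on D must use the letter E.
E# and F are enharmonically the same pitch, but only E# uses the letter E, so it is the correct spelling here.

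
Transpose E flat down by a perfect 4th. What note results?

A fourth below E lands on the letter B.
A perfect fourth spans 5 semitones, so Eb moves to pitch class 10. On the letter B that is Bb.

Bb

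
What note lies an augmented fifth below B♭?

A fifth below B lands on the letter E.
An augmented fifth spans 8 semitones, so Bb moves to pitch class 2. On the letter E that is Ebb.

Ebb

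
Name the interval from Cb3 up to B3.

Counting letters C–D–E–F–G–A–B gives a seventh.
Cb→B = 12 semitones, 1 wider than the major seventh (11), so augmented.

augmented seventh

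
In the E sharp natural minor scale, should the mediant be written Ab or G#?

Each scale degree takes a distinct letter name. Degree 3 of a scale on E must use the letter G.
G# and Ab are enharmonically the same pitch, but only G# uses the letter G, so it is the correct spelling here.

G#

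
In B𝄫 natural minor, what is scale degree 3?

The Bbb natural minor scale runs Bbb Cb Dbb Ebb Fb Gbb Abb.
Degree 3 is Dbb.

Dbb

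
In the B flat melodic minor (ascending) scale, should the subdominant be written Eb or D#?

Each scale degree takes a distinct letter name. Degree 4 of a scale on B must use the letter E.
Eb and D# are enharmonically the same pitch, but only Eb uses the letter E, so it is the correct spelling here.

Eb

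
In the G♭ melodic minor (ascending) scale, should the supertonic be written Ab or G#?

Each scale degree takes a distinct letter name. Degree 2 of a scale on G must use the letter A.
Ab and G# are enharmonically the same pitch, but only Ab uses the letter A, so it is the correct spelling here.

Ab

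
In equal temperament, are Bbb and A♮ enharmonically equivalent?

Yes

Bbb is pitch class 9; A is pitch class 9.
All spellings map to pitch class 9, so they are enharmonically equivalent.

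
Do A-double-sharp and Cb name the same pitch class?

Yes

A## = pitch class 11 and Cb = pitch class 11 — the same pitch class, so they are enharmonic equivalents.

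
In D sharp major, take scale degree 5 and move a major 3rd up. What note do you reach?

Scale degree 5 of D# major is A#.
A major third (4 semitones) above A# lands on the letter C, giving C##.

C##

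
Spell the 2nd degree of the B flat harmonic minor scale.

C

The Bb harmonic minor scale runs Bb C Db Eb F Gb A.
Degree 2 is C.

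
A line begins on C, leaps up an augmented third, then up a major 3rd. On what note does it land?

An augmented third up from C is E# (letter E, 5 semitones up).
A major third up from E# is G## (letter G, 4 semitones up).

G##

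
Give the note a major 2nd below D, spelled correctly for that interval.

C

D down a major second is C, so the target letter is C.
From D, a major second is 2 semitones down: C.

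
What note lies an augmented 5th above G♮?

D#

G up a perfect fifth is D, so the target letter is D.
From G, an augmented fifth is 8 semitones up: D#.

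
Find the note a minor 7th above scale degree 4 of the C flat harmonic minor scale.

Ebb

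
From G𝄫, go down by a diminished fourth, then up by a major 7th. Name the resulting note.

C

A diminished fourth down from Gbb is Db (letter D, 4 semitones down).
A major seventh up from Db is C (letter C, 11 semitones up).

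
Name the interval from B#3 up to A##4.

major seventh

The letter names run B→A, a span of 6 letter steps, so the interval is some kind of seventh.
B# to A## is 11 semitones. A major seventh is 11, so 11 makes it major.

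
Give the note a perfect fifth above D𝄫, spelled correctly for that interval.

D up a perfect fifth is A, so the target letter is A.
From Dbb, a perfect fifth is 7 semitones up: Abb.

Abb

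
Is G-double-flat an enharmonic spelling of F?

Yes

Gbb = pitch class 5 and F = pitch class 5 — the same pitch class, so they are enharmonic equivalents.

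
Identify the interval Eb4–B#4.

Counting letters E–F–G–A–B gives a fifth.
Eb→B# = 9 semitones, 2 wider than the perfect fifth (7), so doubly augmented.

doubly augmented fifth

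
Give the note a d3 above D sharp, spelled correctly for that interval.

A third above D lands on the letter F.
A diminished third spans 2 semitones, so D# moves to pitch class 5. On the letter F that is F.

F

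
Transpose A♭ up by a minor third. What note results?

Cb

A up a major third is C#, so the target letter is C.
From Ab, a minor third is 3 semitones up: Cb.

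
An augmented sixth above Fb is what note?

F up a major sixth is D, so the target letter is D.
From Fb, an augmented sixth is 10 semitones up: D.

D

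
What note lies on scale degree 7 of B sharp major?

Degree 7 takes the letter 6 steps above B, which is A.
In major, degree 7 sits 11 semitones above the tonic. B# + 11 semitones is pitch class 11, spelled on A as A##.

A##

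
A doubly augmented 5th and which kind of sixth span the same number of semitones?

major

A doubly augmented fifth spans 9 semitones.
A sixth spanning 9 semitones is major (the major sixth is 9).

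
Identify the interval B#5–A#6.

The letter names run B→A, a span of 6 letter steps, so the interval is some kind of seventh.
B# to A# is 10 semitones. A major seventh is 11, so 10 makes it minor.

minor seventh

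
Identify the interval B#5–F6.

doubly diminished fifth

Counting letters B–C–D–E–F gives a fifth.
B#→F = 5 semitones, 2 narrower than the perfect fifth (7), so doubly diminished.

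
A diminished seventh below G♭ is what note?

A

G down a major seventh is Ab, so the target letter is A.
From Gb, a diminished seventh is 9 semitones down: A.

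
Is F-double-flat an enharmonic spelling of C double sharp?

No

Two spellings are enharmonically equivalent only if they share a pitch class.
Here Fbb → 3, C## → 2; 2 ≠ 3, so they are not.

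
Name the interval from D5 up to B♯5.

The letter names run D→B, a span of 5 letter steps, so the interval is some kind of sixth.
D to B# is 10 semitones. A major sixth is 9, so 10 makes it augmented.

augmented sixth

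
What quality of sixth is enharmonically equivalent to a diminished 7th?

major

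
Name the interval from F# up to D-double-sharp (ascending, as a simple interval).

augmented sixth

Counting letters F–G–A–B–C–D gives a sixth.
F#→D## = 10 semitones, 1 wider than the major sixth (9), so augmented.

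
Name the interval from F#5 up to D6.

Counting letters F–G–A–B–C–D gives a sixth.
F#→D = 8 semitones, 1 narrower than the major sixth (9), so minor.

minor sixth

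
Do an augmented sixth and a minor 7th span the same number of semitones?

Yes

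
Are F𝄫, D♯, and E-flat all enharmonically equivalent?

Yes

Fbb = pitch class 3 and D# = pitch class 3 and Eb = pitch class 3 — the same pitch class, so they are enharmonic equivalents.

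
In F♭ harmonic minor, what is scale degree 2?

Gb

Degree 2 takes the letter 1 step above F, which is G.
In harmonic minor, degree 2 sits 2 semitones above the tonic. Fb + 2 semitones is pitch class 6, spelled on G as Gb.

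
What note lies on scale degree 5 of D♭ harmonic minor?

The Db harmonic minor scale runs Db Eb Fb Gb Ab Bbb C.
Degree 5 is Ab.

Ab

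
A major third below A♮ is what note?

A third below A lands on the letter F.
A major third spans 4 semitones, so A moves to pitch class 5. On the letter F that is F.

F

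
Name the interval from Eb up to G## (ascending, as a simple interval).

The letter names run E→G, a span of 2 letter steps, so the interval is some kind of third.
Eb to G## is 6 semitones. A major third is 4, so 6 makes it doubly augmented.

doubly augmented third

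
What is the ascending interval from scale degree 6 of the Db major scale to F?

Scale degree 6 of Db major is Bb.
Bb up to F: letters B→F make it a fifth; 7 semitones makes it perfect.

perfect fifth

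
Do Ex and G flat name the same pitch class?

E## = pitch class 6 and Gb = pitch class 6 — the same pitch class, so they are enharmonic equivalents.

Yes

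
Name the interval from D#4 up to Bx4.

augmented sixth

The letter names run D→B, a span of 5 letter steps, so the interval is some kind of sixth.
D# to B## is 10 semitones. A major sixth is 9, so 10 makes it augmented.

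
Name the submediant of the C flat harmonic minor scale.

The Cb harmonic minor scale runs Cb Db Ebb Fb Gb Abb Bb.
Degree 6 is Abb.

Abb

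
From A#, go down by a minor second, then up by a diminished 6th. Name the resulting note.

E

A minor second down from A# is G## (letter G, 1 semitone down).
A diminished sixth up from G## is E (letter E, 7 semitones up).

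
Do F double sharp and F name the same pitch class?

F## is pitch class 7; F is pitch class 5.
The pitch classes differ (7 vs. 5), so they are not enharmonic equivalents.

No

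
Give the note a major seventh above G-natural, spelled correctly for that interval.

F#

G up a major seventh is F#, so the target letter is F.
From G, a major seventh is 11 semitones up: F#.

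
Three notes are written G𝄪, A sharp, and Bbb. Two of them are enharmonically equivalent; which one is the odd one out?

A#

In 12-tone equal temperament, enharmonic equivalents share a pitch class. G## is pitch class 9; A# is pitch class 10; Bbb is pitch class 9.
G## and Bbb share pitch class 9, while A# is pitch class 10.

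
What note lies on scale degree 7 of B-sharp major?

A##

The B# major scale runs B# C## D## E# F## G## A##.
Degree 7 is A##.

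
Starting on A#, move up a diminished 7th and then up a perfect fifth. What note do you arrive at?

A diminished seventh up from A# is G (letter G, 9 semitones up).
A perfect fifth up from G is D (letter D, 7 semitones up).

D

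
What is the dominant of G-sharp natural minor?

The G# natural minor scale runs G# A# B C# D# E F#.
Degree 5 is D#.

D#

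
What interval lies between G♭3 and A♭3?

major second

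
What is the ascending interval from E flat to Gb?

minor third

Counting letters E–F–G gives a third.
Eb→Gb = 3 semitones, 1 narrower than the major third (4), so minor.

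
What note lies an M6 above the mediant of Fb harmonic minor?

The mediant of Fb harmonic minor is Abb.
A major sixth (9 semitones) above Abb lands on the letter F, giving Fb.

Fb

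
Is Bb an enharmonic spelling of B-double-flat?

No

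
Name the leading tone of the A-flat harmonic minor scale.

G

Degree 7 takes the letter 6 steps above A, which is G.
In harmonic minor, degree 7 sits 11 semitones above the tonic. Ab + 11 semitones is pitch class 7, spelled on G as G.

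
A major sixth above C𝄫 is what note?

Abb

C up a major sixth is A, so the target letter is A.
From Cbb, a major sixth is 9 semitones up: Abb.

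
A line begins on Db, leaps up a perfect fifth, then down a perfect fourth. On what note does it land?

Eb

A perfect fifth up from Db is Ab (letter A, 7 semitones up).
A perfect fourth down from Ab is Eb (letter E, 5 semitones down).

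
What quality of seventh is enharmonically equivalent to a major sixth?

A major sixth spans 9 semitones.
A seventh spanning 9 semitones is diminished (the major seventh is 11).

diminished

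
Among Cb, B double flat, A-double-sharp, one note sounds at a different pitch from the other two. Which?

In 12-tone equal temperament, enharmonic equivalents share a pitch class. Cb is pitch class 11; Bbb is pitch class 9; A## is pitch class 11.
Cb and A## share pitch class 11, while Bbb is pitch class 9.

Bbb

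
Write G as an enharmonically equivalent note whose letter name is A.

Abb

G is pitch class 7. The letter A alone is pitch class 9.
To reach pitch class 7 from A requires an offset of -2 semitones, i.e. double flat: Abb.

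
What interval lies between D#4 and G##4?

augmented fourth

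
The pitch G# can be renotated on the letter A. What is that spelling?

Plain A sits 1 semitone above G#, so on the letter A the same pitch needs a flat: Ab.

Ab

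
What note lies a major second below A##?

G##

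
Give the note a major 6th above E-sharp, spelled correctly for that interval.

E up a major sixth is C#, so the target letter is C.
From E#, a major sixth is 9 semitones up: C##.

C##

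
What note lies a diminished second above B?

B up a major second is C#, so the target letter is C.
From B, a diminished second is 0 semitones up: Cb.

Cb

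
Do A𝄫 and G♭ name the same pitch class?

No

Abb is pitch class 7; Gb is pitch class 6.
The pitch classes differ (7 vs. 6), so they are not enharmonic equivalents.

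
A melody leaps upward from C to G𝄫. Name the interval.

The letter names run C→G, a span of 4 letter steps, so the interval is some kind of fifth.
C to Gbb is 5 semitones. A perfect fifth is 7, so 5 makes it doubly diminished.

doubly diminished fifth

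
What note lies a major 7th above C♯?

B#

C up a major seventh is B, so the target letter is B.
From C#, a major seventh is 11 semitones up: B#.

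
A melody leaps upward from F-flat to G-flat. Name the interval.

major second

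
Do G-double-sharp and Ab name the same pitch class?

G## is pitch class 9; Ab is pitch class 8.
The pitch classes differ (9 vs. 8), so they are not enharmonic equivalents.

No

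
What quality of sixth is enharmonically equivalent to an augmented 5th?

An augmented fifth spans 8 semitones.
A sixth spanning 8 semitones is minor (the major sixth is 9).

minor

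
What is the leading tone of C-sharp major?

B#

The C# major scale runs C# D# E# F# G# A# B#.
Degree 7 is B#.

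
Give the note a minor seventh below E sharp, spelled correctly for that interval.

F##

A seventh below E lands on the letter F.
A minor seventh spans 10 semitones, so E# moves to pitch class 7. On the letter F that is F##.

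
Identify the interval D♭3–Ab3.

perfect fifth

The letter names run D→A, a span of 4 letter steps, so the interval is some kind of fifth.
Db to Ab is 7 semitones. A perfect fifth is 7, so 7 makes it perfect.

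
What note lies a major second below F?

Eb

F down a major second is Eb, so the target letter is E.
From F, a major second is 2 semitones down: Eb.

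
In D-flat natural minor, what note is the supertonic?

Eb

Degree 2 takes the letter 1 step above D, which is E.
In natural minor, degree 2 sits 2 semitones above the tonic. Db + 2 semitones is pitch class 3, spelled on E as Eb.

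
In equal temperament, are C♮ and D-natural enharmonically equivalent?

No

Two spellings are enharmonically equivalent only if they share a pitch class.
Here C → 0, D → 2; 0 ≠ 2, so they are not.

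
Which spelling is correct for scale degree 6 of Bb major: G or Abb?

G

Each scale degree takes a distinct letter name. Degree 6 of a scale on B must use the letter G.
G and Abb are enharmonically the same pitch, but only G uses the letter G, so it is the correct spelling here.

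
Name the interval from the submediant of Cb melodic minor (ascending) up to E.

augmented fifth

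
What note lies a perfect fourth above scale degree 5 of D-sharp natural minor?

D#

Scale degree 5 of D# natural minor is A#.
A perfect fourth (5 semitones) above A# lands on the letter D, giving D#.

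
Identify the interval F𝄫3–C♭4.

augmented fifth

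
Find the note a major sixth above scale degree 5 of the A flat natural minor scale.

Scale degree 5 of Ab natural minor is Eb.
A major sixth (9 semitones) above Eb lands on the letter C, giving C.

C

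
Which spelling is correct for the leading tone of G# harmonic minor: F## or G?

F##

Each scale degree takes a distinct letter name. Degree 7 of a scale on G must use the letter F.
F## and G are enharmonically the same pitch, but only F## uses the letter F, so it is the correct spelling here.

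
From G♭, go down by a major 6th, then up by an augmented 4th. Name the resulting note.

Eb

A major sixth down from Gb is Bbb (letter B, 9 semitones down).
An augmented fourth up from Bbb is Eb (letter E, 6 semitones up).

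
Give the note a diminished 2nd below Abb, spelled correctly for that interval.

G

A down a major second is G, so the target letter is G.
From Abb, a diminished second is 0 semitones down: G.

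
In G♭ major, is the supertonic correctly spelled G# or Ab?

Ab

Each scale degree takes a distinct letter name. Degree 2 of a scale on G must use the letter A.
Ab and G# are enharmonically the same pitch, but only Ab uses the letter A, so it is the correct spelling here.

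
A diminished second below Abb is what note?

A down a major second is G, so the target letter is G.
From Abb, a diminished second is 0 semitones down: G.

G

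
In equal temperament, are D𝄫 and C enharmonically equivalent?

Yes

Dbb is pitch class 0; C is pitch class 0.
All spellings map to pitch class 0, so they are enharmonically equivalent.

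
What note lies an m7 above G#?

F#

A seventh above G lands on the letter F.
A minor seventh spans 10 semitones, so G# moves to pitch class 6. On the letter F that is F#.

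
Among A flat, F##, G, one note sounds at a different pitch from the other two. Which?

In 12-tone equal temperament, enharmonic equivalents share a pitch class. Ab is pitch class 8; F## is pitch class 7; G is pitch class 7.
F## and G share pitch class 7, while Ab is pitch class 8.

Ab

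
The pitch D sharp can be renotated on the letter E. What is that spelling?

D# is pitch class 3. The letter E alone is pitch class 4.
To reach pitch class 3 from E requires an offset of -1 semitone, i.e. flat: Eb.

Eb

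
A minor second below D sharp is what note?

A second below D lands on the letter C.
A minor second spans 1 semitone, so D# moves to pitch class 2. On the letter C that is C##.

C##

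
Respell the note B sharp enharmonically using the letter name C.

B# is pitch class 0. The letter C alone is pitch class 0.
Pitch class 0 on C needs no accidental: C.

C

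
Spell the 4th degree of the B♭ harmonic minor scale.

Eb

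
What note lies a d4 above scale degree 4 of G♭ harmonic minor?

Fbb

Scale degree 4 of Gb harmonic minor is Cb.
A diminished fourth (4 semitones) above Cb lands on the letter F, giving Fbb.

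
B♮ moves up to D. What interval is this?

Counting letters B–C–D gives a third.
B→D = 3 semitones, 1 narrower than the major third (4), so minor.

minor third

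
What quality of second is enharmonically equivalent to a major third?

doubly augmented

A major third spans 4 semitones.
A second spanning 4 semitones is doubly augmented (the major second is 2).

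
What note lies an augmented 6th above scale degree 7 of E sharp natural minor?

B##

Scale degree 7 of E# natural minor is D#.
An augmented sixth (10 semitones) above D# lands on the letter B, giving B##.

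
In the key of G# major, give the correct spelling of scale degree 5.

D#

The G# major scale runs G# A# B# C# D# E# F##.
Degree 5 is D#.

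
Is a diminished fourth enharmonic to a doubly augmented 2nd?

Yes

A diminished fourth spans 4 semitones; a doubly augmented second spans 4.
They are enharmonically equivalent.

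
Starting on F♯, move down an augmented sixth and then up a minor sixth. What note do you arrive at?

An augmented sixth down from F# is Ab (letter A, 10 semitones down).
A minor sixth up from Ab is Fb (letter F, 8 semitones up).

Fb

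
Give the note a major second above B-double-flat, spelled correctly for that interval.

Cb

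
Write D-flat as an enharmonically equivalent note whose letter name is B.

Db is pitch class 1. The letter B alone is pitch class 11.
To reach pitch class 1 from B requires an offset of +2 semitones, i.e. double sharp: B##.

B##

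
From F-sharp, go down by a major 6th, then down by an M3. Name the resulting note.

A major sixth down from F# is A (letter A, 9 semitones down).
A major third down from A is F (letter F, 4 semitones down).

F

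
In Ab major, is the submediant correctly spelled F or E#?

Each scale degree takes a distinct letter name. Degree 6 of a scale on A must use the letter F.
F and E# are enharmonically the same pitch, but only F uses the letter F, so it is the correct spelling here.

F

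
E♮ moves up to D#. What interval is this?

The letter names run E→D, a span of 6 letter steps, so the interval is some kind of seventh.
E to D# is 11 semitones. A major seventh is 11, so 11 makes it major.

major seventh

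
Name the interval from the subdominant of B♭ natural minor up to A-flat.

perfect fourth

The subdominant of Bb natural minor is Eb.
Eb up to Ab: letters E→A make it a fourth; 5 semitones makes it perfect.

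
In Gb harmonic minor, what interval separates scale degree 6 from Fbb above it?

Scale degree 6 of Gb harmonic minor is Ebb.
Ebb up to Fbb: letters E→F make it a second; 1 semitone makes it minor.

minor second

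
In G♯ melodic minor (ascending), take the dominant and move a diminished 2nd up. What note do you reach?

The dominant of G# melodic minor (ascending) is D#.
A diminished second (0 semitones) above D# lands on the letter E, giving Eb.

Eb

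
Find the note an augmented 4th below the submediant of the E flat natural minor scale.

Gbb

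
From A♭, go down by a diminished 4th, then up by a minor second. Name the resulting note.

A diminished fourth down from Ab is E (letter E, 4 semitones down).
A minor second up from E is F (letter F, 1 semitone up).

F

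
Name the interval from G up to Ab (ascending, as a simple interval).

minor second

The letter names run G→A, a span of 1 letter step, so the interval is some kind of second.
G to Ab is 1 semitone. A major second is 2, so 1 makes it minor.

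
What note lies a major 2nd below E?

D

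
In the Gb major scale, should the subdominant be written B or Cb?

Each scale degree takes a distinct letter name. Degree 4 of a scale on G must use the letter C.
Cb and B are enharmonically the same pitch, but only Cb uses the letter C, so it is the correct spelling here.

Cb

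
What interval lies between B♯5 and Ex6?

Counting letters B–C–D–E gives a fourth.
B#→E## = 6 semitones, 1 wider than the perfect fourth (5), so augmented.

augmented fourth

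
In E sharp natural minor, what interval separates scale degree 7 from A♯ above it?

Scale degree 7 of E# natural minor is D#.
D# up to A#: letters D→A make it a fifth; 7 semitones makes it perfect.

perfect fifth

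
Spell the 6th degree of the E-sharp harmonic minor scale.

Degree 6 takes the letter 5 steps above E, which is C.
In harmonic minor, degree 6 sits 8 semitones above the tonic. E# + 8 semitones is pitch class 1, spelled on C as C#.

C#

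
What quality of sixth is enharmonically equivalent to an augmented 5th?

minor

An augmented fifth spans 8 semitones.
A sixth spanning 8 semitones is minor (the major sixth is 9).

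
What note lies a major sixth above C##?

C up a major sixth is A, so the target letter is A.
From C##, a major sixth is 9 semitones up: A##.

A##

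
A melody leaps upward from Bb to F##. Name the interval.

Counting letters B–C–D–E–F gives a fifth.
Bb→F## = 9 semitones, 2 wider than the perfect fifth (7), so doubly augmented.

doubly augmented fifth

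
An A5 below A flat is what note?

A fifth below A lands on the letter D.
An augmented fifth spans 8 semitones, so Ab moves to pitch class 0. On the letter D that is Dbb.

Dbb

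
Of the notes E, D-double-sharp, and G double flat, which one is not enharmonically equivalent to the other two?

In 12-tone equal temperament, enharmonic equivalents share a pitch class. E is pitch class 4; D## is pitch class 4; Gbb is pitch class 5.
E and D## share pitch class 4, while Gbb is pitch class 5.

Gbb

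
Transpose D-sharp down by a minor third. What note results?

A third below D lands on the letter B.
A minor third spans 3 semitones, so D# moves to pitch class 0. On the letter B that is B#.

B#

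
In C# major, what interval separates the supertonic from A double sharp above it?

augmented fifth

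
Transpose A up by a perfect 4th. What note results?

A fourth above A lands on the letter D.
A perfect fourth spans 5 semitones, so A moves to pitch class 2. On the letter D that is D.

D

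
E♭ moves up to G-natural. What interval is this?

major third

Counting letters E–F–G gives a third.
Eb→G = 4 semitones, exactly the major third.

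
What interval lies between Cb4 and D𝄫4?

minor second

The letter names run C→D, a span of 1 letter step, so the interval is some kind of second.
Cb to Dbb is 1 semitone. A major second is 2, so 1 makes it minor.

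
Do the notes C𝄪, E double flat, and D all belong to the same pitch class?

Yes

C## is pitch class 2; Ebb is pitch class 2; D is pitch class 2.
All spellings map to pitch class 2, so they are enharmonically equivalent.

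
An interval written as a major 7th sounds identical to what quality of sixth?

doubly augmented

A major seventh spans 11 semitones.
A sixth spanning 11 semitones is doubly augmented (the major sixth is 9).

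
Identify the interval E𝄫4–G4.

augmented third

Counting letters E–F–G gives a third.
Ebb→G = 5 semitones, 1 wider than the major third (4), so augmented.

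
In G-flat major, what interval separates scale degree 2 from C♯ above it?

Scale degree 2 of Gb major is Ab.
Ab up to C#: letters A→C make it a third; 5 semitones makes it augmented.

augmented third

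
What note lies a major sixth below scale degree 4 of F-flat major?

Scale degree 4 of Fb major is Bbb.
A major sixth (9 semitones) below Bbb lands on the letter D, giving Dbb.

Dbb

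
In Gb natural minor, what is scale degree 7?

Fb

Degree 7 takes the letter 6 steps above G, which is F.
In natural minor, degree 7 sits 10 semitones above the tonic. Gb + 10 semitones is pitch class 4, spelled on F as Fb.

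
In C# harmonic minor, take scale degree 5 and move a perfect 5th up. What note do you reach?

Scale degree 5 of C# harmonic minor is G#.
A perfect fifth (7 semitones) above G# lands on the letter D, giving D#.

D#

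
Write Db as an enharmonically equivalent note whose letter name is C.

Db is pitch class 1. The letter C alone is pitch class 0.
To reach pitch class 1 from C requires an offset of +1 semitone, i.e. sharp: C#.

C#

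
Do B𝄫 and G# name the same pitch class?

No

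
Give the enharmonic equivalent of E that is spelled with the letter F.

E is pitch class 4. The letter F alone is pitch class 5.
To reach pitch class 4 from F requires an offset of -1 semitone, i.e. flat: Fb.

Fb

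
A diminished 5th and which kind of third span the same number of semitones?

A diminished fifth spans 6 semitones.
A third spanning 6 semitones is doubly augmented (the major third is 4).

doubly augmented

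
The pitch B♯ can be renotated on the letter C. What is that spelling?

C

B# is pitch class 0. The letter C alone is pitch class 0.
Pitch class 0 on C needs no accidental: C.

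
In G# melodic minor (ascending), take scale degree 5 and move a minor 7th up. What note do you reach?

C#

Scale degree 5 of G# melodic minor (ascending) is D#.
A minor seventh (10 semitones) above D# lands on the letter C, giving C#.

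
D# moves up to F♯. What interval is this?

Counting letters D–E–F gives a third.
D#→F# = 3 semitones, 1 narrower than the major third (4), so minor.

minor third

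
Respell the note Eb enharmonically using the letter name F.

Fbb

Plain F sits 2 semitones above Eb, so on the letter F the same pitch needs a double flat: Fbb.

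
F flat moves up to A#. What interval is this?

The letter names run F→A, a span of 2 letter steps, so the interval is some kind of third.
Fb to A# is 6 semitones. A major third is 4, so 6 makes it doubly augmented.

doubly augmented third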